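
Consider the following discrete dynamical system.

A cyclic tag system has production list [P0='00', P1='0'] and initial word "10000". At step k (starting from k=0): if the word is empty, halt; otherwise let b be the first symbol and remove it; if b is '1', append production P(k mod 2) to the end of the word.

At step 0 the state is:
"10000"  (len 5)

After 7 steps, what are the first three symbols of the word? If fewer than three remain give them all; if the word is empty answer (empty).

(empty)

[0] "10000"  (len 5)
[1] "000000"  (len 6)
[2] "00000"  (len 5)
[3] "0000"  (len 4)
[4] "000"  (len 3)
[5] "00"  (len 2)
[6] "0"  (len 1)
[7] (halted — word empty)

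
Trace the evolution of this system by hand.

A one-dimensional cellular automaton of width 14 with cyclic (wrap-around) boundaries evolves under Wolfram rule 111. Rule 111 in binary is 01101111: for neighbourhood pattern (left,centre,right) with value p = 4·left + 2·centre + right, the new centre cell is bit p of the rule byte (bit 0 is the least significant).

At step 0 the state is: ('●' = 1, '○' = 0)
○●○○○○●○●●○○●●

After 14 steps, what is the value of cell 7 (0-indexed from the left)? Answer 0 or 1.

1

[0] ○●○○○○●○●●○○●●
[1] ●●○●●●●●●●○●●●
[2] ○●●●○○○○○●●●○○
[3] ●●○●○●●●●●○●○●
[4] ○●●●●●○○○●●●●●
[5] ●●○○○●○●●●○○○●
[6] ○●○●●●●●○●○●●●
[7] ●●●●○○○●●●●●○●
[8] ○○○●○●●●○○○●●●
[9] ○●●●●●○●○●●●○●
[10] ●●○○○●●●●●○●●●
[11] ○●○●●●○○○●●●○○
[12] ●●●●○●○●●●○●○●
[13] ○○○●●●●●○●●●●●
[14] ○●●●○○○●●●○○○●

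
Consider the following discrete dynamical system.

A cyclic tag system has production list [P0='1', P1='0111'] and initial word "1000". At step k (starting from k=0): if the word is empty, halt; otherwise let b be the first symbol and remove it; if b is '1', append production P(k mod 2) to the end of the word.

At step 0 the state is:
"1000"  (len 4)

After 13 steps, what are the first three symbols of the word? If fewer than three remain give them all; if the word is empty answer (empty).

0) "1000"  (len 4)
1) "0001"  (len 4)
2) "001"  (len 3)
3) "01"  (len 2)
4) "1"  (len 1)
5) "1"  (len 1)
6) "0111"  (len 4)
7) "111"  (len 3)
8) "110111"  (len 6)
9) "101111"  (len 6)
10) "011110111"  (len 9)
11) "11110111"  (len 8)
12) "11101110111"  (len 11)
13) "11011101111"  (len 11)

110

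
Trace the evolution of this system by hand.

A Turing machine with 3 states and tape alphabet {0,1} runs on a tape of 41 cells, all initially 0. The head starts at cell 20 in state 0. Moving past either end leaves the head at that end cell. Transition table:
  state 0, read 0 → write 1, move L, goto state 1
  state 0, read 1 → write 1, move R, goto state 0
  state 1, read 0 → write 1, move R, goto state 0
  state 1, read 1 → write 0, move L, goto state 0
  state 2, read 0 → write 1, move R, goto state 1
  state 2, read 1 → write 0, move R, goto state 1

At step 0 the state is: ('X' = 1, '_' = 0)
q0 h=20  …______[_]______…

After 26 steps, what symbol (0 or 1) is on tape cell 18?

1

t=0: q0 h=20  …______[_]______…
t=1: q1 h=19  …______[_]X_____…
t=2: q0 h=20  …_____X[X]______…
t=3: q0 h=21  …____XX[_]______…
t=4: q1 h=20  …_____X[X]X_____…
t=5: q0 h=19  …______[X]_X____…
t=6: q0 h=20  …_____X[_]X_____…
t=7: q1 h=19  …______[X]XX____…
t=8: q0 h=18  …______[_]_XX___…
t=9: q1 h=17  …______[_]X_XX__…
t=10: q0 h=18  …_____X[X]_XX___…
t=11: q0 h=19  …____XX[_]XX____…
t=12: q1 h=18  …_____X[X]XXX___…
t=13: q0 h=17  …______[X]_XXX__…
t=14: q0 h=18  …_____X[_]XXX___…
t=15: q1 h=17  …______[X]XXXX__…
t=16: q0 h=16  …______[_]_XXXX_…
t=17: q1 h=15  …______[_]X_XXXX…
t=18: q0 h=16  …_____X[X]_XXXX_…
t=19: q0 h=17  …____XX[_]XXXX__…
t=20: q1 h=16  …_____X[X]XXXXX_…
t=21: q0 h=15  …______[X]_XXXXX…
t=22: q0 h=16  …_____X[_]XXXXX_…
t=23: q1 h=15  …______[X]XXXXXX…
t=24: q0 h=14  …______[_]_XXXXX…
t=25: q1 h=13  …______[_]X_XXXX…
t=26: q0 h=14  …_____X[X]_XXXXX…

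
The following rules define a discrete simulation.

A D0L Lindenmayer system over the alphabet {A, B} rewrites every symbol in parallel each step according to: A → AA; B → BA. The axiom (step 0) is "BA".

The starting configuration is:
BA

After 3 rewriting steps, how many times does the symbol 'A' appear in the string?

[0] BA
[1] BAAA
[2] BAAAAAAA
[3] BAAAAAAAAAAAAAAA

15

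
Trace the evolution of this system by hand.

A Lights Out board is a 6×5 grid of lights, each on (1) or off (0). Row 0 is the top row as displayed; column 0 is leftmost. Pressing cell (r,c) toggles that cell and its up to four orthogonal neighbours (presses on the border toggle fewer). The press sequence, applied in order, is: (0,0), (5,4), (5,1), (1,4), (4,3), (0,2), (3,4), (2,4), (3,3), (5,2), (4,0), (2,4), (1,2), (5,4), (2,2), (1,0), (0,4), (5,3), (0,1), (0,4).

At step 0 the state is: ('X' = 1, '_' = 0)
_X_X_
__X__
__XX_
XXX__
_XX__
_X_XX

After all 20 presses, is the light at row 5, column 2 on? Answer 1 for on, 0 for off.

1

step 0: _X_X_
__X__
__XX_
XXX__
_XX__
_X_XX
step 1: X__X_
X_X__
__XX_
XXX__
_XX__
_X_XX
step 2: X__X_
X_X__
__XX_
XXX__
_XX_X
_X___
step 3: X__X_
X_X__
__XX_
XXX__
__X_X
X_X__
step 4: X__XX
X_XXX
__XXX
XXX__
__X_X
X_X__
step 5: X__XX
X_XXX
__XXX
XXXX_
___X_
X_XX_
step 6: XXX_X
X__XX
__XXX
XXXX_
___X_
X_XX_
step 7: XXX_X
X__XX
__XX_
XXX_X
___XX
X_XX_
step 8: XXX_X
X__X_
__X_X
XXX__
___XX
X_XX_
step 9: XXX_X
X__X_
__XXX
XX_XX
____X
X_XX_
step 10: XXX_X
X__X_
__XXX
XX_XX
__X_X
XX___
step 11: XXX_X
X__X_
__XXX
_X_XX
XXX_X
_X___
step 12: XXX_X
X__XX
__X__
_X_X_
XXX_X
_X___
step 13: XX__X
XXX_X
_____
_X_X_
XXX_X
_X___
step 14: XX__X
XXX_X
_____
_X_X_
XXX__
_X_XX
step 15: XX__X
XX__X
_XXX_
_XXX_
XXX__
_X_XX
step 16: _X__X
____X
XXXX_
_XXX_
XXX__
_X_XX
step 17: _X_X_
_____
XXXX_
_XXX_
XXX__
_X_XX
step 18: _X_X_
_____
XXXX_
_XXX_
XXXX_
_XX__
step 19: X_XX_
_X___
XXXX_
_XXX_
XXXX_
_XX__
step 20: X_X_X
_X__X
XXXX_
_XXX_
XXXX_
_XX__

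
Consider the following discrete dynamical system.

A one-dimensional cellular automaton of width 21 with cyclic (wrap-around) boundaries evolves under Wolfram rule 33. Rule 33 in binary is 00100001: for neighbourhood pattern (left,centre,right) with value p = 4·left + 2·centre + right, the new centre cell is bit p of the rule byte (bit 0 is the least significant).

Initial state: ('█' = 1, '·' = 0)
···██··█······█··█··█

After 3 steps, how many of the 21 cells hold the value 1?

step 0: ···██··█······█··█··█
step 1: ·█·······████········
step 2: ···█████······███████
step 3: ·█·······████········

5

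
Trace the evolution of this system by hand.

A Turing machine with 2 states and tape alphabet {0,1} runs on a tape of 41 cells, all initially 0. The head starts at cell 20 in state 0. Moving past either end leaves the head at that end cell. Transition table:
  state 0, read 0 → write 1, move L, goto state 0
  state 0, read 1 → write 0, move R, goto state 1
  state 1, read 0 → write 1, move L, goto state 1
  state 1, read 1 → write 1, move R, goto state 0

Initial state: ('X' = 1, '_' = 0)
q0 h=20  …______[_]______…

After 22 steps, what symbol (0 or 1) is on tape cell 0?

0) q0 h=20  …______[_]______…
1) q0 h=19  …______[_]X_____…
2) q0 h=18  …______[_]XX____…
3) q0 h=17  …______[_]XXX___…
4) q0 h=16  …______[_]XXXX__…
5) q0 h=15  …______[_]XXXXX_…
6) q0 h=14  …______[_]XXXXXX…
7) q0 h=13  …______[_]XXXXXX…
8) q0 h=12  …______[_]XXXXXX…
9) q0 h=11  …______[_]XXXXXX…
10) q0 h=10  …______[_]XXXXXX…
11) q0 h= 9  …______[_]XXXXXX…
12) q0 h= 8  …______[_]XXXXXX…
13) q0 h= 7  …______[_]XXXXXX…
14) q0 h= 6  |______[_]XXXXXX…
15) q0 h= 5  |_____[_]XXXXXX…
16) q0 h= 4  |____[_]XXXXXX…
17) q0 h= 3  |___[_]XXXXXX…
18) q0 h= 2  |__[_]XXXXXX…
19) q0 h= 1  |_[_]XXXXXX…
20) q0 h= 0  |[_]XXXXXX…
21) q0 h= 0  |[X]XXXXXX…
22) q1 h= 1  |_[X]XXXXXX…

0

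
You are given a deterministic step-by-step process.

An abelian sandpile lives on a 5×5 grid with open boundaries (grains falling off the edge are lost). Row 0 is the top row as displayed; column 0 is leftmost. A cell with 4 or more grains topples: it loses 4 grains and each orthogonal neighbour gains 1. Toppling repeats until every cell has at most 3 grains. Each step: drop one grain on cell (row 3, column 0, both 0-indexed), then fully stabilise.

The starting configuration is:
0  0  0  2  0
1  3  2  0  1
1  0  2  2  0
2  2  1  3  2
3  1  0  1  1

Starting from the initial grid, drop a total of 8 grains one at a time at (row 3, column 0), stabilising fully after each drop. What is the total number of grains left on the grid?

32

k=0  0  0  0  2  0
1  3  2  0  1
1  0  2  2  0
2  2  1  3  2
3  1  0  1  1
k=1  0  0  0  2  0
1  3  2  0  1
1  0  2  2  0
3  2  1  3  2
3  1  0  1  1
k=2  0  0  0  2  0
1  3  2  0  1
2  0  2  2  0
1  3  1  3  2
0  2  0  1  1
k=3  0  0  0  2  0
1  3  2  0  1
2  0  2  2  0
2  3  1  3  2
0  2  0  1  1
k=4  0  0  0  2  0
1  3  2  0  1
2  0  2  2  0
3  3  1  3  2
0  2  0  1  1
k=5  0  0  0  2  0
1  3  2  0  1
3  1  2  2  0
1  0  2  3  2
1  3  0  1  1
k=6  0  0  0  2  0
1  3  2  0  1
3  1  2  2  0
2  0  2  3  2
1  3  0  1  1
k=7  0  0  0  2  0
1  3  2  0  1
3  1  2  2  0
3  0  2  3  2
1  3  0  1  1
k=8  0  0  0  2  0
2  3  2  0  1
0  2  2  2  0
1  1  2  3  2
2  3  0  1  1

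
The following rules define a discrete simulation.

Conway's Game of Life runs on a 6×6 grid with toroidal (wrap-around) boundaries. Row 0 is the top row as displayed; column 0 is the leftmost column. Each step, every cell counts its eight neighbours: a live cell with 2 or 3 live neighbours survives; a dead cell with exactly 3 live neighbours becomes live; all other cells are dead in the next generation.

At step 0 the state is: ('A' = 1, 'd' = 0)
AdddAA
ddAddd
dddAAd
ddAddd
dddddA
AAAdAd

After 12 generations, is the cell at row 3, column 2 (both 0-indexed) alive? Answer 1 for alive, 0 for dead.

k=0  AdddAA
ddAddd
dddAAd
ddAddd
dddddA
AAAdAd
k=1  AdAdAd
dddddd
ddAAdd
dddAAd
AdAAdA
dAdAAd
k=2  dAAdAA
dAAddd
ddAAAd
dAdddA
AAdddA
dddddd
k=3  AAAAdd
AddddA
AddAAd
dAdAdA
dAdddA
ddAdAd
k=4  AdAAAd
dddddd
dAAAdd
dAdAdA
dAdAdA
ddddAA
k=5  dddAAd
ddddAd
AAdAAd
dAdAdd
dddAdA
dAdddd
k=6  dddAAd
ddAddd
AAdAAA
dAdAdA
AdddAd
ddAAdd
k=7  ddddAd
AAAddd
dAdAdA
dAdAdd
AAddAA
ddAddA
k=8  AdAAdA
AAAAAA
dddAAd
dAdAdd
dAdAAA
dAdAdd
k=9  dddddd
dddddd
dddddd
AddddA
dAdAdd
dAdddd
k=10  dddddd
dddddd
dddddd
Addddd
dAAddd
ddAddd
k=11  dddddd
dddddd
dddddd
dAdddd
dAAddd
dAAddd
k=12  dddddd
dddddd
dddddd
dAAddd
Addddd
dAAddd

1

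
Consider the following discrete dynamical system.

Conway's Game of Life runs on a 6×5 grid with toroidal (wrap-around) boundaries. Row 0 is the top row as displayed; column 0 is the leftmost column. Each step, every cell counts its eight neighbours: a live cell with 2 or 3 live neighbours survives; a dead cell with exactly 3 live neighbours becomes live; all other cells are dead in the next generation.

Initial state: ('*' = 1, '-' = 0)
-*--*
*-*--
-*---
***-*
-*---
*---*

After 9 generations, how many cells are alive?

[0] -*--*
*-*--
-*---
***-*
-*---
*---*
[1] -*-**
*-*--
---**
--*--
--**-
-*--*
[2] -*-**
***--
-****
--*-*
-***-
-*--*
[3] ---**
-----
----*
----*
-*--*
-*--*
[4] *--**
---**
-----
---**
---**
--*-*
[5] *-*--
*--*-
-----
---**
*-*--
--*--
[6] --***
-*--*
---*-
---**
-**-*
--**-
[7] **--*
*---*
*-**-
*---*
**--*
*----
[8] -*---
--*--
---*-
--*--
-*---
-----
[9] -----
--*--
--**-
--*--
-----
-----

4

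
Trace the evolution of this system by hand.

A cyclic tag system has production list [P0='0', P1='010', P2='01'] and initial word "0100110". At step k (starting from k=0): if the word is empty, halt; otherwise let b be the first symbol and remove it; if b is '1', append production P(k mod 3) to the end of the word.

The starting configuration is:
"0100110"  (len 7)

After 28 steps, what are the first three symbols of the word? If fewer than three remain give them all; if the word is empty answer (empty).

100

step 0: "0100110"  (len 7)
step 1: "100110"  (len 6)
step 2: "00110010"  (len 8)
step 3: "0110010"  (len 7)
step 4: "110010"  (len 6)
step 5: "10010010"  (len 8)
step 6: "001001001"  (len 9)
step 7: "01001001"  (len 8)
step 8: "1001001"  (len 7)
step 9: "00100101"  (len 8)
step 10: "0100101"  (len 7)
step 11: "100101"  (len 6)
step 12: "0010101"  (len 7)
step 13: "010101"  (len 6)
step 14: "10101"  (len 5)
step 15: "010101"  (len 6)
step 16: "10101"  (len 5)
step 17: "0101010"  (len 7)
step 18: "101010"  (len 6)
step 19: "010100"  (len 6)
step 20: "10100"  (len 5)
step 21: "010001"  (len 6)
step 22: "10001"  (len 5)
step 23: "0001010"  (len 7)
step 24: "001010"  (len 6)
step 25: "01010"  (len 5)
step 26: "1010"  (len 4)
step 27: "01001"  (len 5)
step 28: "1001"  (len 4)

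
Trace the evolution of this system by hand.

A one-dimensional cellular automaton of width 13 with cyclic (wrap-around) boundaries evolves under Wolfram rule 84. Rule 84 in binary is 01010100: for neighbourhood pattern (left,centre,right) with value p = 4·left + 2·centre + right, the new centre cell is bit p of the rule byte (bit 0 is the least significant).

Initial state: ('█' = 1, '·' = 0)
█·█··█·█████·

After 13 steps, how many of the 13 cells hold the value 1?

t=0: █·█··█·█████·
t=1: █·██·█·····█·
t=2: █··█·██····█·
t=3: ██·█··██···█·
t=4: ·█·██··██··█·
t=5: ·█··██··██·██
t=6: ·██··██··█··█
t=7: ··██··██·██·█
t=8: █··██··█··█·█
t=9: ██··██·██·█··
t=10: ·██··█··█·██·
t=11: ··██·██·█··██
t=12: █··█··█·██··█
t=13: ██·██·█··██··

7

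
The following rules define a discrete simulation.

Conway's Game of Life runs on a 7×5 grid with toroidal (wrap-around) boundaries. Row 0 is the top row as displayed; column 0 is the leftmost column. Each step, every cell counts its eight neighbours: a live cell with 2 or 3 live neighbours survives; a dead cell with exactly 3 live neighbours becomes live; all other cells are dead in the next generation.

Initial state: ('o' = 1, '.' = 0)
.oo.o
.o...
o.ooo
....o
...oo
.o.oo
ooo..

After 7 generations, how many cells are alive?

2

t=0: .oo.o
.o...
o.ooo
....o
...oo
.o.oo
ooo..
t=1: ...o.
.....
ooooo
..o..
..o..
.o...
.....
t=2: .....
oo...
ooooo
o...o
.oo..
.....
.....
t=3: .....
...o.
..oo.
.....
oo...
.....
.....
t=4: .....
..oo.
..oo.
.oo..
.....
.....
.....
t=5: .....
..oo.
.....
.ooo.
.....
.....
.....
t=6: .....
.....
.o...
..o..
..o..
.....
.....
t=7: .....
.....
.....
.oo..
.....
.....
.....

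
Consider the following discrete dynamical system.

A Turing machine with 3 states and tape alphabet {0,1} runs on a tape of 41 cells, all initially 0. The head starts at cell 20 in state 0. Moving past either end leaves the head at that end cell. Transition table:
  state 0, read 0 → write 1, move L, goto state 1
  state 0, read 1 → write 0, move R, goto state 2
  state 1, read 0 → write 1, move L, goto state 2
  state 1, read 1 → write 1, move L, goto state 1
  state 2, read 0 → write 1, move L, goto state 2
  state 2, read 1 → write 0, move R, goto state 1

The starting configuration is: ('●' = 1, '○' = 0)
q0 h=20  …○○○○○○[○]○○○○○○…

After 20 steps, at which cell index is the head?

0

step 0: q0 h=20  …○○○○○○[○]○○○○○○…
step 1: q1 h=19  …○○○○○○[○]●○○○○○…
step 2: q2 h=18  …○○○○○○[○]●●○○○○…
step 3: q2 h=17  …○○○○○○[○]●●●○○○…
step 4: q2 h=16  …○○○○○○[○]●●●●○○…
step 5: q2 h=15  …○○○○○○[○]●●●●●○…
step 6: q2 h=14  …○○○○○○[○]●●●●●●…
step 7: q2 h=13  …○○○○○○[○]●●●●●●…
step 8: q2 h=12  …○○○○○○[○]●●●●●●…
step 9: q2 h=11  …○○○○○○[○]●●●●●●…
step 10: q2 h=10  …○○○○○○[○]●●●●●●…
step 11: q2 h= 9  …○○○○○○[○]●●●●●●…
step 12: q2 h= 8  …○○○○○○[○]●●●●●●…
step 13: q2 h= 7  …○○○○○○[○]●●●●●●…
step 14: q2 h= 6  |○○○○○○[○]●●●●●●…
step 15: q2 h= 5  |○○○○○[○]●●●●●●…
step 16: q2 h= 4  |○○○○[○]●●●●●●…
step 17: q2 h= 3  |○○○[○]●●●●●●…
step 18: q2 h= 2  |○○[○]●●●●●●…
step 19: q2 h= 1  |○[○]●●●●●●…
step 20: q2 h= 0  |[○]●●●●●●…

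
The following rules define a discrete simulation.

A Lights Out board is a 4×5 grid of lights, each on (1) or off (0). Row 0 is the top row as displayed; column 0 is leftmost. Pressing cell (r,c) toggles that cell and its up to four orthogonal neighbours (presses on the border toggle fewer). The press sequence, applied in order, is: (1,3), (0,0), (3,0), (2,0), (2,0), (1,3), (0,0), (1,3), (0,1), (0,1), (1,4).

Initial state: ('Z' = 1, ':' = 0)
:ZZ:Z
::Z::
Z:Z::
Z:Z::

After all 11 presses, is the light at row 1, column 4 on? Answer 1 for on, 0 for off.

0

0) :ZZ:Z
::Z::
Z:Z::
Z:Z::
1) :ZZZZ
:::ZZ
Z:ZZ:
Z:Z::
2) Z:ZZZ
Z::ZZ
Z:ZZ:
Z:Z::
3) Z:ZZZ
Z::ZZ
::ZZ:
:ZZ::
4) Z:ZZZ
:::ZZ
ZZZZ:
ZZZ::
5) Z:ZZZ
Z::ZZ
::ZZ:
:ZZ::
6) Z:Z:Z
Z:Z::
::Z::
:ZZ::
7) :ZZ:Z
::Z::
::Z::
:ZZ::
8) :ZZZZ
:::ZZ
::ZZ:
:ZZ::
9) Z::ZZ
:Z:ZZ
::ZZ:
:ZZ::
10) :ZZZZ
:::ZZ
::ZZ:
:ZZ::
11) :ZZZ:
:::::
::ZZZ
:ZZ::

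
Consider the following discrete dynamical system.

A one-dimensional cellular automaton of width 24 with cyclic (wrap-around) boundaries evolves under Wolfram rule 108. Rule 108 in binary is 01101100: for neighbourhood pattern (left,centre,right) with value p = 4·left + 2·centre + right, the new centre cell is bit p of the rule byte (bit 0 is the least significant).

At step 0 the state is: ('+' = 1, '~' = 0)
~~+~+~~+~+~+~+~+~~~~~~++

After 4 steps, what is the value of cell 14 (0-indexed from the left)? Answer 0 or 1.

0

k=0  ~~+~+~~+~+~+~+~+~~~~~~++
k=1  ~~+++~~+++++++++~~~~~~++
k=2  ~~+~+~~+~~~~~~~+~~~~~~++
k=3  ~~+++~~+~~~~~~~+~~~~~~++
k=4  ~~+~+~~+~~~~~~~+~~~~~~++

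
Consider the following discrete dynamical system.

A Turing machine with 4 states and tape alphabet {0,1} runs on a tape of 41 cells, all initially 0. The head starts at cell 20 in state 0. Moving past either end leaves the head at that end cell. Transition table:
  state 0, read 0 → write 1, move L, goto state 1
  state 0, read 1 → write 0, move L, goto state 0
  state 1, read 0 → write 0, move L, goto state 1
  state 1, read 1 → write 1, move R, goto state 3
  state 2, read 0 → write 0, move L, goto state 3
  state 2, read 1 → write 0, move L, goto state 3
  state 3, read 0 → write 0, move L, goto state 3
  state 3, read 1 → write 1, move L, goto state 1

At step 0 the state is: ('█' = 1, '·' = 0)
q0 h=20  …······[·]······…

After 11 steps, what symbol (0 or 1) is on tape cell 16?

0

t=0: q0 h=20  …······[·]······…
t=1: q1 h=19  …······[·]█·····…
t=2: q1 h=18  …······[·]·█····…
t=3: q1 h=17  …······[·]··█···…
t=4: q1 h=16  …······[·]···█··…
t=5: q1 h=15  …······[·]····█·…
t=6: q1 h=14  …······[·]·····█…
t=7: q1 h=13  …······[·]······…
t=8: q1 h=12  …······[·]······…
t=9: q1 h=11  …······[·]······…
t=10: q1 h=10  …······[·]······…
t=11: q1 h= 9  …······[·]······…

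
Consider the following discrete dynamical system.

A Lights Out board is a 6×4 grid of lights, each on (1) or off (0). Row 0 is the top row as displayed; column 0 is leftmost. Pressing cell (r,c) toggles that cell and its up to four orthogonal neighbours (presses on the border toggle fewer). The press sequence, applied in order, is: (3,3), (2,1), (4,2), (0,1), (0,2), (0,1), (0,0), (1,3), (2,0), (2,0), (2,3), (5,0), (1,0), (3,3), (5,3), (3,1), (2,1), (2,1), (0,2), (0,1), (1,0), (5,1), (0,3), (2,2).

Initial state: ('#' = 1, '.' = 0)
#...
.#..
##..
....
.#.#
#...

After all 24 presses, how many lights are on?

15

step 0: #...
.#..
##..
....
.#.#
#...
step 1: #...
.#..
##.#
..##
.#..
#...
step 2: #...
....
..##
.###
.#..
#...
step 3: #...
....
..##
.#.#
..##
#.#.
step 4: .##.
.#..
..##
.#.#
..##
#.#.
step 5: ...#
.##.
..##
.#.#
..##
#.#.
step 6: ####
..#.
..##
.#.#
..##
#.#.
step 7: ..##
#.#.
..##
.#.#
..##
#.#.
step 8: ..#.
#..#
..#.
.#.#
..##
#.#.
step 9: ..#.
...#
###.
##.#
..##
#.#.
step 10: ..#.
#..#
..#.
.#.#
..##
#.#.
step 11: ..#.
#...
...#
.#..
..##
#.#.
step 12: ..#.
#...
...#
.#..
#.##
.##.
step 13: #.#.
.#..
#..#
.#..
#.##
.##.
step 14: #.#.
.#..
#...
.###
#.#.
.##.
step 15: #.#.
.#..
#...
.###
#.##
.#.#
step 16: #.#.
.#..
##..
#..#
####
.#.#
step 17: #.#.
....
..#.
##.#
####
.#.#
step 18: #.#.
.#..
##..
#..#
####
.#.#
step 19: ##.#
.##.
##..
#..#
####
.#.#
step 20: ..##
..#.
##..
#..#
####
.#.#
step 21: #.##
###.
.#..
#..#
####
.#.#
step 22: #.##
###.
.#..
#..#
#.##
#.##
step 23: #...
####
.#..
#..#
#.##
#.##
step 24: #...
##.#
..##
#.##
#.##
#.##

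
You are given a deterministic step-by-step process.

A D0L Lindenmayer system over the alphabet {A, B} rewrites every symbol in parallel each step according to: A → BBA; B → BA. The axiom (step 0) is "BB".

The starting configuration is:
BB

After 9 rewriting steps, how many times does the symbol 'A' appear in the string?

[0] BB
[1] BABA
[2] BABBABABBA
[3] BABBABABABBABABBABABABBA
[4] BABBABABABBABABBABABBABABABBABABBABABABBABABBABABBABABABBA
[5] BABBABABABBABABBABABBABABABBABABBABABABBABABBABABABBABABBA…BABBABABBABABABBABABBABABABBABABBABABABBABABBABABBABABABBA  (len 140)
[6] BABBABABABBABABBABABBABABABBABABBABABABBABABBABABABBABABBA…BABBABABBABABABBABABBABABABBABABBABABABBABABBABABBABABABBA  (len 338)
[7] BABBABABABBABABBABABBABABABBABABBABABABBABABBABABABBABABBA…BABBABABBABABABBABABBABABABBABABBABABABBABABBABABBABABABBA  (len 816)
[8] BABBABABABBABABBABABBABABABBABABBABABABBABABBABABABBABABBA…BABBABABBABABABBABABBABABABBABABBABABABBABABBABABBABABABBA  (len 1970)
[9] BABBABABABBABABBABABBABABABBABABBABABABBABABBABABABBABABBA…BABBABABBABABABBABABBABABABBABABBABABABBABABBABABBABABABBA  (len 4756)

1970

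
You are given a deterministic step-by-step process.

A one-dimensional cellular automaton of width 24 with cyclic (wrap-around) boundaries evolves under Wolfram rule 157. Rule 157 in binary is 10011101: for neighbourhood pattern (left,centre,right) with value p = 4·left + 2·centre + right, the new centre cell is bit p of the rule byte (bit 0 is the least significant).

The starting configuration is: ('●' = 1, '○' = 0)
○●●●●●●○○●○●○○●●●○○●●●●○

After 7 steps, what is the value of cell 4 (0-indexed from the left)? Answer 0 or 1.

0

gen 0: ○●●●●●●○○●○●○○●●●○○●●●●○
gen 1: ○●●●●●○●○●○●●○●●○●○●●●○●
gen 2: ○●●●●○○●○●○●○○●○○●○●●○○●
gen 3: ○●●●○●○●○●○●●○●●○●○●○●○●
gen 4: ○●●○○●○●○●○●○○●○○●○●○●○●
gen 5: ○●○●○●○●○●○●●○●●○●○●○●○●
gen 6: ○●○●○●○●○●○●○○●○○●○●○●○●
gen 7: ○●○●○●○●○●○●●○●●○●○●○●○●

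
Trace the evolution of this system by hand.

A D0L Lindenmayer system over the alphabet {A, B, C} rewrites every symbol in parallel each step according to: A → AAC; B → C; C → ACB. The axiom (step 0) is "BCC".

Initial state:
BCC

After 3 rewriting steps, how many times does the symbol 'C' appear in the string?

[0] BCC
[1] CACBACB
[2] ACBAACACBCAACACBC
[3] AACACBCAACAACACBAACACBCACBAACAACACBAACACBCACB

17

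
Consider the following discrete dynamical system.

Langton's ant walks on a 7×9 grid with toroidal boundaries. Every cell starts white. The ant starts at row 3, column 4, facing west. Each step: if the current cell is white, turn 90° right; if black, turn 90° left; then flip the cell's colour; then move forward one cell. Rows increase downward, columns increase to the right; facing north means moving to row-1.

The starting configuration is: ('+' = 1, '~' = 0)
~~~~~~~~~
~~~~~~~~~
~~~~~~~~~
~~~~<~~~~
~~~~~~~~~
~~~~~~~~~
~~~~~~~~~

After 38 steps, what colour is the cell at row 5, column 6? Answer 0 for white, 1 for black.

gen 0: ~~~~~~~~~
~~~~~~~~~
~~~~~~~~~
~~~~<~~~~
~~~~~~~~~
~~~~~~~~~
~~~~~~~~~
gen 1: ~~~~~~~~~
~~~~~~~~~
~~~~^~~~~
~~~~+~~~~
~~~~~~~~~
~~~~~~~~~
~~~~~~~~~
gen 2: ~~~~~~~~~
~~~~~~~~~
~~~~+>~~~
~~~~+~~~~
~~~~~~~~~
~~~~~~~~~
~~~~~~~~~
gen 3: ~~~~~~~~~
~~~~~~~~~
~~~~++~~~
~~~~+v~~~
~~~~~~~~~
~~~~~~~~~
~~~~~~~~~
gen 4: ~~~~~~~~~
~~~~~~~~~
~~~~++~~~
~~~~<+~~~
~~~~~~~~~
~~~~~~~~~
~~~~~~~~~
gen 5: ~~~~~~~~~
~~~~~~~~~
~~~~++~~~
~~~~~+~~~
~~~~v~~~~
~~~~~~~~~
~~~~~~~~~
gen 6: ~~~~~~~~~
~~~~~~~~~
~~~~++~~~
~~~~~+~~~
~~~<+~~~~
~~~~~~~~~
~~~~~~~~~
gen 7: ~~~~~~~~~
~~~~~~~~~
~~~~++~~~
~~~^~+~~~
~~~++~~~~
~~~~~~~~~
~~~~~~~~~
gen 8: ~~~~~~~~~
~~~~~~~~~
~~~~++~~~
~~~+>+~~~
~~~++~~~~
~~~~~~~~~
~~~~~~~~~
gen 9: ~~~~~~~~~
~~~~~~~~~
~~~~++~~~
~~~+++~~~
~~~+v~~~~
~~~~~~~~~
~~~~~~~~~
gen 10: ~~~~~~~~~
~~~~~~~~~
~~~~++~~~
~~~+++~~~
~~~+~>~~~
~~~~~~~~~
~~~~~~~~~
gen 11: ~~~~~~~~~
~~~~~~~~~
~~~~++~~~
~~~+++~~~
~~~+~+~~~
~~~~~v~~~
~~~~~~~~~
gen 12: ~~~~~~~~~
~~~~~~~~~
~~~~++~~~
~~~+++~~~
~~~+~+~~~
~~~~<+~~~
~~~~~~~~~
gen 13: ~~~~~~~~~
~~~~~~~~~
~~~~++~~~
~~~+++~~~
~~~+^+~~~
~~~~++~~~
~~~~~~~~~
gen 14: ~~~~~~~~~
~~~~~~~~~
~~~~++~~~
~~~+++~~~
~~~++>~~~
~~~~++~~~
~~~~~~~~~
gen 15: ~~~~~~~~~
~~~~~~~~~
~~~~++~~~
~~~++^~~~
~~~++~~~~
~~~~++~~~
~~~~~~~~~
gen 16: ~~~~~~~~~
~~~~~~~~~
~~~~++~~~
~~~+<~~~~
~~~++~~~~
~~~~++~~~
~~~~~~~~~
gen 17: ~~~~~~~~~
~~~~~~~~~
~~~~++~~~
~~~+~~~~~
~~~+v~~~~
~~~~++~~~
~~~~~~~~~
gen 18: ~~~~~~~~~
~~~~~~~~~
~~~~++~~~
~~~+~~~~~
~~~+~>~~~
~~~~++~~~
~~~~~~~~~
gen 19: ~~~~~~~~~
~~~~~~~~~
~~~~++~~~
~~~+~~~~~
~~~+~+~~~
~~~~+v~~~
~~~~~~~~~
gen 20: ~~~~~~~~~
~~~~~~~~~
~~~~++~~~
~~~+~~~~~
~~~+~+~~~
~~~~+~>~~
~~~~~~~~~
gen 21: ~~~~~~~~~
~~~~~~~~~
~~~~++~~~
~~~+~~~~~
~~~+~+~~~
~~~~+~+~~
~~~~~~v~~
gen 22: ~~~~~~~~~
~~~~~~~~~
~~~~++~~~
~~~+~~~~~
~~~+~+~~~
~~~~+~+~~
~~~~~<+~~
gen 23: ~~~~~~~~~
~~~~~~~~~
~~~~++~~~
~~~+~~~~~
~~~+~+~~~
~~~~+^+~~
~~~~~++~~
gen 24: ~~~~~~~~~
~~~~~~~~~
~~~~++~~~
~~~+~~~~~
~~~+~+~~~
~~~~++>~~
~~~~~++~~
gen 25: ~~~~~~~~~
~~~~~~~~~
~~~~++~~~
~~~+~~~~~
~~~+~+^~~
~~~~++~~~
~~~~~++~~
gen 26: ~~~~~~~~~
~~~~~~~~~
~~~~++~~~
~~~+~~~~~
~~~+~++>~
~~~~++~~~
~~~~~++~~
gen 27: ~~~~~~~~~
~~~~~~~~~
~~~~++~~~
~~~+~~~~~
~~~+~+++~
~~~~++~v~
~~~~~++~~
gen 28: ~~~~~~~~~
~~~~~~~~~
~~~~++~~~
~~~+~~~~~
~~~+~+++~
~~~~++<+~
~~~~~++~~
gen 29: ~~~~~~~~~
~~~~~~~~~
~~~~++~~~
~~~+~~~~~
~~~+~+^+~
~~~~++++~
~~~~~++~~
gen 30: ~~~~~~~~~
~~~~~~~~~
~~~~++~~~
~~~+~~~~~
~~~+~<~+~
~~~~++++~
~~~~~++~~
gen 31: ~~~~~~~~~
~~~~~~~~~
~~~~++~~~
~~~+~~~~~
~~~+~~~+~
~~~~+v++~
~~~~~++~~
gen 32: ~~~~~~~~~
~~~~~~~~~
~~~~++~~~
~~~+~~~~~
~~~+~~~+~
~~~~+~>+~
~~~~~++~~
gen 33: ~~~~~~~~~
~~~~~~~~~
~~~~++~~~
~~~+~~~~~
~~~+~~^+~
~~~~+~~+~
~~~~~++~~
gen 34: ~~~~~~~~~
~~~~~~~~~
~~~~++~~~
~~~+~~~~~
~~~+~~+>~
~~~~+~~+~
~~~~~++~~
gen 35: ~~~~~~~~~
~~~~~~~~~
~~~~++~~~
~~~+~~~^~
~~~+~~+~~
~~~~+~~+~
~~~~~++~~
gen 36: ~~~~~~~~~
~~~~~~~~~
~~~~++~~~
~~~+~~~+>
~~~+~~+~~
~~~~+~~+~
~~~~~++~~
gen 37: ~~~~~~~~~
~~~~~~~~~
~~~~++~~~
~~~+~~~++
~~~+~~+~v
~~~~+~~+~
~~~~~++~~
gen 38: ~~~~~~~~~
~~~~~~~~~
~~~~++~~~
~~~+~~~++
~~~+~~+<+
~~~~+~~+~
~~~~~++~~

0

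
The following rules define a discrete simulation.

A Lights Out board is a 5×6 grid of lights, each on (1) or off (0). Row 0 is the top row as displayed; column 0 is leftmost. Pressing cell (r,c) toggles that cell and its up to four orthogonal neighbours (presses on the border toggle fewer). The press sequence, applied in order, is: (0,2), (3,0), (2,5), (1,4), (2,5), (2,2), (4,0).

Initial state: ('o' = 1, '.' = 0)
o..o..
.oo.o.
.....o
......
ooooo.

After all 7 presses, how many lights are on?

20

k=0  o..o..
.oo.o.
.....o
......
ooooo.
k=1  ooo...
.o..o.
.....o
......
ooooo.
k=2  ooo...
.o..o.
o....o
oo....
.oooo.
k=3  ooo...
.o..oo
o...o.
oo...o
.oooo.
k=4  ooo.o.
.o.o..
o.....
oo...o
.oooo.
k=5  ooo.o.
.o.o.o
o...oo
oo....
.oooo.
k=6  ooo.o.
.ooo.o
oooooo
ooo...
.oooo.
k=7  ooo.o.
.ooo.o
oooooo
.oo...
o.ooo.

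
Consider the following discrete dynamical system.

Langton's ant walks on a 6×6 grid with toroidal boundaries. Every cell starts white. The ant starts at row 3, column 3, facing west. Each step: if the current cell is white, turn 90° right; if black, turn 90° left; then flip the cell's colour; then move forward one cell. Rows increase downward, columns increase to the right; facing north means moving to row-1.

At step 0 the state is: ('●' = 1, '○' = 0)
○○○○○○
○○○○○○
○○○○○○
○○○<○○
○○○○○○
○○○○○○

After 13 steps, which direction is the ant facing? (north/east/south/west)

north

k=0  ○○○○○○
○○○○○○
○○○○○○
○○○<○○
○○○○○○
○○○○○○
k=1  ○○○○○○
○○○○○○
○○○^○○
○○○●○○
○○○○○○
○○○○○○
k=2  ○○○○○○
○○○○○○
○○○●>○
○○○●○○
○○○○○○
○○○○○○
k=3  ○○○○○○
○○○○○○
○○○●●○
○○○●v○
○○○○○○
○○○○○○
k=4  ○○○○○○
○○○○○○
○○○●●○
○○○<●○
○○○○○○
○○○○○○
k=5  ○○○○○○
○○○○○○
○○○●●○
○○○○●○
○○○v○○
○○○○○○
k=6  ○○○○○○
○○○○○○
○○○●●○
○○○○●○
○○<●○○
○○○○○○
k=7  ○○○○○○
○○○○○○
○○○●●○
○○^○●○
○○●●○○
○○○○○○
k=8  ○○○○○○
○○○○○○
○○○●●○
○○●>●○
○○●●○○
○○○○○○
k=9  ○○○○○○
○○○○○○
○○○●●○
○○●●●○
○○●v○○
○○○○○○
k=10  ○○○○○○
○○○○○○
○○○●●○
○○●●●○
○○●○>○
○○○○○○
k=11  ○○○○○○
○○○○○○
○○○●●○
○○●●●○
○○●○●○
○○○○v○
k=12  ○○○○○○
○○○○○○
○○○●●○
○○●●●○
○○●○●○
○○○<●○
k=13  ○○○○○○
○○○○○○
○○○●●○
○○●●●○
○○●^●○
○○○●●○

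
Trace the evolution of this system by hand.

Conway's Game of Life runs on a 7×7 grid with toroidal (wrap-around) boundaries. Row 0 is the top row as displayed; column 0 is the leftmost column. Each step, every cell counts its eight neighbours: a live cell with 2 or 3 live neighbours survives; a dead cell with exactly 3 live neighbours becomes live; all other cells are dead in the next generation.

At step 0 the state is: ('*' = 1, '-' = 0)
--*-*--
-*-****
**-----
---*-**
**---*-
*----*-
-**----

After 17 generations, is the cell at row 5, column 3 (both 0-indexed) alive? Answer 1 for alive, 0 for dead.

1

k=0  --*-*--
-*-****
**-----
---*-**
**---*-
*----*-
-**----
k=1  *---*--
-*-****
-*-*---
--*-**-
**---*-
*-*----
-***---
k=2  *-----*
-*-*-**
**----*
*-*****
*-****-
*--*--*
*-**---
k=3  ---***-
-**--*-
-------
-------
-------
*----*-
--**---
k=4  -*---*-
--**-*-
-------
-------
-------
-------
--**-**
k=5  -*---*-
--*-*--
-------
-------
-------
-------
--*-***
k=6  -**---*
-------
-------
-------
-------
-----*-
----***
k=7  *-----*
-------
-------
-------
-------
----***
*---*-*
k=8  *----**
-------
-------
-------
-----*-
*---*-*
----*--
k=9  -----**
------*
-------
-------
-----**
----*-*
----*--
k=10  -----**
-----**
-------
-------
-----**
----*-*
----*-*
k=11  *---*--
-----**
-------
-------
-----**
*---*-*
*---*-*
k=12  *---*--
-----**
-------
-------
*----**
----*--
-*-**--
k=13  *--**-*
-----**
-------
------*
-----**
*--**-*
---***-
k=14  *--*---
*---***
-----**
-----**
----*--
*--*---
--*----
k=15  **-***-
*---*--
-------
----*-*
----***
---*---
-***---
k=16  *----**
**-****
-----*-
----*-*
---**-*
---*-*-
**-----
k=17  --*----
-*-----
---*---
---**-*
---*--*
*-**-**
**--**-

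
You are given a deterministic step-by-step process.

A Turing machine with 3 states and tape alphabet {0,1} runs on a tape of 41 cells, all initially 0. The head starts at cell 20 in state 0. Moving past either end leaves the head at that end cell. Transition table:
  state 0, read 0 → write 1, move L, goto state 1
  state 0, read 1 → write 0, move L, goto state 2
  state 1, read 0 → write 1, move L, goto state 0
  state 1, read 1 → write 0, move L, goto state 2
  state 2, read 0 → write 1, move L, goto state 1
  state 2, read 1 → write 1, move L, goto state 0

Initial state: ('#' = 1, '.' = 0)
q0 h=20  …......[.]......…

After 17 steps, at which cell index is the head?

3

k=0  q0 h=20  …......[.]......…
k=1  q1 h=19  …......[.]#.....…
k=2  q0 h=18  …......[.]##....…
k=3  q1 h=17  …......[.]###...…
k=4  q0 h=16  …......[.]####..…
k=5  q1 h=15  …......[.]#####.…
k=6  q0 h=14  …......[.]######…
k=7  q1 h=13  …......[.]######…
k=8  q0 h=12  …......[.]######…
k=9  q1 h=11  …......[.]######…
k=10  q0 h=10  …......[.]######…
k=11  q1 h= 9  …......[.]######…
k=12  q0 h= 8  …......[.]######…
k=13  q1 h= 7  …......[.]######…
k=14  q0 h= 6  |......[.]######…
k=15  q1 h= 5  |.....[.]######…
k=16  q0 h= 4  |....[.]######…
k=17  q1 h= 3  |...[.]######…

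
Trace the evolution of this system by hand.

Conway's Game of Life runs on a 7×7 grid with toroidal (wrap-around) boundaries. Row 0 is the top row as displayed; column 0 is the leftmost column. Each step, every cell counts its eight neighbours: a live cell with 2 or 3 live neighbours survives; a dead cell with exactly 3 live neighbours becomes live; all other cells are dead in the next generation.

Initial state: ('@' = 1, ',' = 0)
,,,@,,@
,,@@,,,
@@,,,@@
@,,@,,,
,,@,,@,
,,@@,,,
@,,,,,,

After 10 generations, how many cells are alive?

[0] ,,,@,,@
,,@@,,,
@@,,,@@
@,,@,,,
,,@,,@,
,,@@,,,
@,,,,,,
[1] ,,@@,,,
,@@@@@,
@@,@@,@
@,@,@@,
,@@,@,,
,@@@,,,
,,@@,,,
[2] ,,,,,,,
,,,,,@@
,,,,,,,
,,,,,,,
@,,,@@,
,,,,@,,
,,,,@,,
[3] ,,,,,@,
,,,,,,,
,,,,,,,
,,,,,,,
,,,,@@,
,,,@@,,
,,,,,,,
[4] ,,,,,,,
,,,,,,,
,,,,,,,
,,,,,,,
,,,@@@,
,,,@@@,
,,,,@,,
[5] ,,,,,,,
,,,,,,,
,,,,,,,
,,,,@,,
,,,@,@,
,,,,,,,
,,,@@@,
[6] ,,,,@,,
,,,,,,,
,,,,,,,
,,,,@,,
,,,,@,,
,,,@,@,
,,,,@,,
[7] ,,,,,,,
,,,,,,,
,,,,,,,
,,,,,,,
,,,@@@,
,,,@,@,
,,,@@@,
[8] ,,,,@,,
,,,,,,,
,,,,,,,
,,,,@,,
,,,@,@,
,,@,,,@
,,,@,@,
[9] ,,,,@,,
,,,,,,,
,,,,,,,
,,,,@,,
,,,@@@,
,,@@,@@
,,,@@@,
[10] ,,,@@@,
,,,,,,,
,,,,,,,
,,,@@@,
,,@,,,@
,,@,,,@
,,@,,,@

12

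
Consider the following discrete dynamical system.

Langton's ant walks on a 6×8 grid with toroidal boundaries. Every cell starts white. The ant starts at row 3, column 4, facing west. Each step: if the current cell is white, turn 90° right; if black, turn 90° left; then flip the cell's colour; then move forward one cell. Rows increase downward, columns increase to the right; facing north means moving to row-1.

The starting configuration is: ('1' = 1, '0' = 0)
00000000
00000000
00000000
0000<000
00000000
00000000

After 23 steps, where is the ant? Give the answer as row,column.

0) 00000000
00000000
00000000
0000<000
00000000
00000000
1) 00000000
00000000
0000^000
00001000
00000000
00000000
2) 00000000
00000000
00001>00
00001000
00000000
00000000
3) 00000000
00000000
00001100
00001v00
00000000
00000000
4) 00000000
00000000
00001100
0000<100
00000000
00000000
5) 00000000
00000000
00001100
00000100
0000v000
00000000
6) 00000000
00000000
00001100
00000100
000<1000
00000000
7) 00000000
00000000
00001100
000^0100
00011000
00000000
8) 00000000
00000000
00001100
0001>100
00011000
00000000
9) 00000000
00000000
00001100
00011100
0001v000
00000000
10) 00000000
00000000
00001100
00011100
00010>00
00000000
11) 00000000
00000000
00001100
00011100
00010100
00000v00
12) 00000000
00000000
00001100
00011100
00010100
0000<100
13) 00000000
00000000
00001100
00011100
0001^100
00001100
14) 00000000
00000000
00001100
00011100
00011>00
00001100
15) 00000000
00000000
00001100
00011^00
00011000
00001100
16) 00000000
00000000
00001100
0001<000
00011000
00001100
17) 00000000
00000000
00001100
00010000
0001v000
00001100
18) 00000000
00000000
00001100
00010000
00010>00
00001100
19) 00000000
00000000
00001100
00010000
00010100
00001v00
20) 00000000
00000000
00001100
00010000
00010100
000010>0
21) 000000v0
00000000
00001100
00010000
00010100
00001010
22) 00000<10
00000000
00001100
00010000
00010100
00001010
23) 00000110
00000000
00001100
00010000
00010100
00001^10

5,5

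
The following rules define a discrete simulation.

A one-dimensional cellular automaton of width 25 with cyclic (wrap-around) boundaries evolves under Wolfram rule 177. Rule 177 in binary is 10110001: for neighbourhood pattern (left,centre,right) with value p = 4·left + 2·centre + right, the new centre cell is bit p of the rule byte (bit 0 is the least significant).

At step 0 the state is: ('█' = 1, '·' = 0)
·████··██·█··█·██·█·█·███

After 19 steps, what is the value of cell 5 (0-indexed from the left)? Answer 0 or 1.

step 0: ·████··██·█··█·██·█·█·███
step 1: █·██·█···█·█··█··█·█·█·█·
step 2: ·█··█·██··█·█··█··█·█·█·█
step 3: █·█··█··█··█·█··█··█·█·█·
step 4: ·█·█··█··█··█·█··█··█·█·█
step 5: █·█·█··█··█··█·█··█··█·█·
step 6: ·█·█·█··█··█··█·█··█··█·█
step 7: █·█·█·█··█··█··█·█··█··█·
step 8: ·█·█·█·█··█··█··█·█··█··█
step 9: █·█·█·█·█··█··█··█·█··█··
step 10: ·█·█·█·█·█··█··█··█·█··█·
step 11: ··█·█·█·█·█··█··█··█·█··█
step 12: █··█·█·█·█·█··█··█··█·█··
step 13: ·█··█·█·█·█·█··█··█··█·█·
step 14: ··█··█·█·█·█·█··█··█··█·█
step 15: █··█··█·█·█·█·█··█··█··█·
step 16: ·█··█··█·█·█·█·█··█··█··█
step 17: █·█··█··█·█·█·█·█··█··█··
step 18: ·█·█··█··█·█·█·█·█··█··█·
step 19: ··█·█··█··█·█·█·█·█··█··█

0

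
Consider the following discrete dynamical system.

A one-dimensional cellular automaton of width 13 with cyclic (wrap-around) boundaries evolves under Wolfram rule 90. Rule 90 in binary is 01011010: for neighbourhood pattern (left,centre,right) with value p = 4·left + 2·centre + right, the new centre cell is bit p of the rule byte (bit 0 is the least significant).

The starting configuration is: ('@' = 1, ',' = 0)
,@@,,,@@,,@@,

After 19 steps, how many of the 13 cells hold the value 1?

k=0  ,@@,,,@@,,@@,
k=1  @@@@,@@@@@@@@
k=2  ,,,@,@,,,,,,,
k=3  ,,@,,,@,,,,,,
k=4  ,@,@,@,@,,,,,
k=5  @,,,,,,,@,,,,
k=6  ,@,,,,,@,@,,@
k=7  ,,@,,,@,,,@@,
k=8  ,@,@,@,@,@@@@
k=9  ,,,,,,,,,@,,@
k=10  @,,,,,,,@,@@,
k=11  ,@,,,,,@,,@@,
k=12  @,@,,,@,@@@@@
k=13  @,,@,@,,@,,,,
k=14  ,@@,,,@@,@,,@
k=15  ,@@@,@@@,,@@,
k=16  @@,@,@,@@@@@@
k=17  ,@,,,,,@,,,,,
k=18  @,@,,,@,@,,,,
k=19  ,,,@,@,,,@,,@

4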